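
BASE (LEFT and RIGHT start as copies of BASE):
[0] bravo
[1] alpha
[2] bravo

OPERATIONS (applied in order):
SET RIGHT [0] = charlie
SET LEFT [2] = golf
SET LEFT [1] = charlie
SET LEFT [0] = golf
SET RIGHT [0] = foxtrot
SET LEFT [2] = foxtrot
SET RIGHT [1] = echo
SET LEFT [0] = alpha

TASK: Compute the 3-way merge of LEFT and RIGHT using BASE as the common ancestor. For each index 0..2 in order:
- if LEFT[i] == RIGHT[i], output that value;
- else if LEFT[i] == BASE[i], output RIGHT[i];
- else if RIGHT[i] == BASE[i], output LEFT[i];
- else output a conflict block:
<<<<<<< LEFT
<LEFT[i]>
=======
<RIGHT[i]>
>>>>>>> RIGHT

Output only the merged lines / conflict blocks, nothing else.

Answer: <<<<<<< LEFT
alpha
=======
foxtrot
>>>>>>> RIGHT
<<<<<<< LEFT
charlie
=======
echo
>>>>>>> RIGHT
foxtrot

Derivation:
Final LEFT:  [alpha, charlie, foxtrot]
Final RIGHT: [foxtrot, echo, bravo]
i=0: BASE=bravo L=alpha R=foxtrot all differ -> CONFLICT
i=1: BASE=alpha L=charlie R=echo all differ -> CONFLICT
i=2: L=foxtrot, R=bravo=BASE -> take LEFT -> foxtrot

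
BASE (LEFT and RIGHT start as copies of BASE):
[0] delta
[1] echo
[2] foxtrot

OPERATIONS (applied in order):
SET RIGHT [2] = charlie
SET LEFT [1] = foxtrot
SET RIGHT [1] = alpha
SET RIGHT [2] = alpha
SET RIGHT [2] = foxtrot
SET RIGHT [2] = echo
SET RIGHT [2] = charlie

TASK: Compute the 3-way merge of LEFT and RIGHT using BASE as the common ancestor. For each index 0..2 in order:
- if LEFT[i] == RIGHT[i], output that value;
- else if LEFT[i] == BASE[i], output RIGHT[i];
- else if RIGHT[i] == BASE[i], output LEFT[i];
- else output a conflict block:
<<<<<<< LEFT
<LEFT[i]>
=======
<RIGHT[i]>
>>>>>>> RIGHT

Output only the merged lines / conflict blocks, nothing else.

Final LEFT:  [delta, foxtrot, foxtrot]
Final RIGHT: [delta, alpha, charlie]
i=0: L=delta R=delta -> agree -> delta
i=1: BASE=echo L=foxtrot R=alpha all differ -> CONFLICT
i=2: L=foxtrot=BASE, R=charlie -> take RIGHT -> charlie

Answer: delta
<<<<<<< LEFT
foxtrot
=======
alpha
>>>>>>> RIGHT
charlie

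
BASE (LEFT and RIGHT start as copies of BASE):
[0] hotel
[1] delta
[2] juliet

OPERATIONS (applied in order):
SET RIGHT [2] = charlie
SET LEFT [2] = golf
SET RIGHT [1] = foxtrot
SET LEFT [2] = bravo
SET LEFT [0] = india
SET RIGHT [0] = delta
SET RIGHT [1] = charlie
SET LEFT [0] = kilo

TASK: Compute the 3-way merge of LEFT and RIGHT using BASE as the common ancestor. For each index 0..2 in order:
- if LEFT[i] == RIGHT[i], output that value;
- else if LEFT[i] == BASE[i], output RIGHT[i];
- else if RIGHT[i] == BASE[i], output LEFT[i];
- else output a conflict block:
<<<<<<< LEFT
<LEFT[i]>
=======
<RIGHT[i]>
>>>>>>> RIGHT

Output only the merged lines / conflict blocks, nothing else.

Answer: <<<<<<< LEFT
kilo
=======
delta
>>>>>>> RIGHT
charlie
<<<<<<< LEFT
bravo
=======
charlie
>>>>>>> RIGHT

Derivation:
Final LEFT:  [kilo, delta, bravo]
Final RIGHT: [delta, charlie, charlie]
i=0: BASE=hotel L=kilo R=delta all differ -> CONFLICT
i=1: L=delta=BASE, R=charlie -> take RIGHT -> charlie
i=2: BASE=juliet L=bravo R=charlie all differ -> CONFLICT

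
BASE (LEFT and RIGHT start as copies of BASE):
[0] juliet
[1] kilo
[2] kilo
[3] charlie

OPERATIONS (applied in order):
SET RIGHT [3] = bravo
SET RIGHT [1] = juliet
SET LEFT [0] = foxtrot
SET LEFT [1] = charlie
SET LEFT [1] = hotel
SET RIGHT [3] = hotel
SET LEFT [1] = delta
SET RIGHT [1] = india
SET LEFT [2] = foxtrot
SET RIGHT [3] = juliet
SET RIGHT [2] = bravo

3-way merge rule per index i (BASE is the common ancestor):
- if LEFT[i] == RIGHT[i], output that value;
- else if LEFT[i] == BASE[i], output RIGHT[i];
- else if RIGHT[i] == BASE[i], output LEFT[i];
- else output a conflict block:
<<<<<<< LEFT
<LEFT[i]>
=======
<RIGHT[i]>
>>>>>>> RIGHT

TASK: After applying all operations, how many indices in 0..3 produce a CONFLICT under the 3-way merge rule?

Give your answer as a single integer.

Answer: 2

Derivation:
Final LEFT:  [foxtrot, delta, foxtrot, charlie]
Final RIGHT: [juliet, india, bravo, juliet]
i=0: L=foxtrot, R=juliet=BASE -> take LEFT -> foxtrot
i=1: BASE=kilo L=delta R=india all differ -> CONFLICT
i=2: BASE=kilo L=foxtrot R=bravo all differ -> CONFLICT
i=3: L=charlie=BASE, R=juliet -> take RIGHT -> juliet
Conflict count: 2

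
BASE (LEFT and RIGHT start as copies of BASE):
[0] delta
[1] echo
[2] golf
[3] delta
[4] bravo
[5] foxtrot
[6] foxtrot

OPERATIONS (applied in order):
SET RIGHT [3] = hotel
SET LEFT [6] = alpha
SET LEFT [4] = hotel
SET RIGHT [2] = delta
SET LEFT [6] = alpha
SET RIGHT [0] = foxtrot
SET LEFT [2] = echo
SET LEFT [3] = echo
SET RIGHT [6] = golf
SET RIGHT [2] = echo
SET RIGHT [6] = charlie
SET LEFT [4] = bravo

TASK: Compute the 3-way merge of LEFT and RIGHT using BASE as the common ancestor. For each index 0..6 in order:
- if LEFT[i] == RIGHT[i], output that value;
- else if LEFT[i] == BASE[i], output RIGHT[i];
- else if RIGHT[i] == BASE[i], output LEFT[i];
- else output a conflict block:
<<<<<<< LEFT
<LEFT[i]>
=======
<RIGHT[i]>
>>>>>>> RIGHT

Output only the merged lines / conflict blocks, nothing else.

Final LEFT:  [delta, echo, echo, echo, bravo, foxtrot, alpha]
Final RIGHT: [foxtrot, echo, echo, hotel, bravo, foxtrot, charlie]
i=0: L=delta=BASE, R=foxtrot -> take RIGHT -> foxtrot
i=1: L=echo R=echo -> agree -> echo
i=2: L=echo R=echo -> agree -> echo
i=3: BASE=delta L=echo R=hotel all differ -> CONFLICT
i=4: L=bravo R=bravo -> agree -> bravo
i=5: L=foxtrot R=foxtrot -> agree -> foxtrot
i=6: BASE=foxtrot L=alpha R=charlie all differ -> CONFLICT

Answer: foxtrot
echo
echo
<<<<<<< LEFT
echo
=======
hotel
>>>>>>> RIGHT
bravo
foxtrot
<<<<<<< LEFT
alpha
=======
charlie
>>>>>>> RIGHT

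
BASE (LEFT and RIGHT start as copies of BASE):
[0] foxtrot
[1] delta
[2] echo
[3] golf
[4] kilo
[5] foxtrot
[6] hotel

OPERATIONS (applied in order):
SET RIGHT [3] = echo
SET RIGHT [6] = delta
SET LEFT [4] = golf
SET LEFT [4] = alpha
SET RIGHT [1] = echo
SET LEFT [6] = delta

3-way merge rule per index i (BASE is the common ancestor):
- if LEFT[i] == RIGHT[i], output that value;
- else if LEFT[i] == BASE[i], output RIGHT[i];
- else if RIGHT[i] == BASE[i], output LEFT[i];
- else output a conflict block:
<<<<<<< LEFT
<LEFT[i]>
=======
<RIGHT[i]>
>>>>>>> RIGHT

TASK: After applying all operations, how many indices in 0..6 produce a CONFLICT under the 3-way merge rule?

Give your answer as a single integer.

Answer: 0

Derivation:
Final LEFT:  [foxtrot, delta, echo, golf, alpha, foxtrot, delta]
Final RIGHT: [foxtrot, echo, echo, echo, kilo, foxtrot, delta]
i=0: L=foxtrot R=foxtrot -> agree -> foxtrot
i=1: L=delta=BASE, R=echo -> take RIGHT -> echo
i=2: L=echo R=echo -> agree -> echo
i=3: L=golf=BASE, R=echo -> take RIGHT -> echo
i=4: L=alpha, R=kilo=BASE -> take LEFT -> alpha
i=5: L=foxtrot R=foxtrot -> agree -> foxtrot
i=6: L=delta R=delta -> agree -> delta
Conflict count: 0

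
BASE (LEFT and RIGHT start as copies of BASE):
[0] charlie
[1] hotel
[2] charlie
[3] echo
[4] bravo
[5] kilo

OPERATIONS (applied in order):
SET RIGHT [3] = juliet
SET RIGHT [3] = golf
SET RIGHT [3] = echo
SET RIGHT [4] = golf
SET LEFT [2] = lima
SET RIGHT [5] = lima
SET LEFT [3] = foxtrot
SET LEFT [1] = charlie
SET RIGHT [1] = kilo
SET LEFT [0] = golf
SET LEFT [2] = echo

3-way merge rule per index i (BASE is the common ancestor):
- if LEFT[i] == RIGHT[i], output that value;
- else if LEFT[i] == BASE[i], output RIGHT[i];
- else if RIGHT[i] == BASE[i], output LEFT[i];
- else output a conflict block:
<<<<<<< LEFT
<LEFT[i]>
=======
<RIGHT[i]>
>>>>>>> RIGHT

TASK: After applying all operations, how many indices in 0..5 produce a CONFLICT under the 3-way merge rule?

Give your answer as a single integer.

Final LEFT:  [golf, charlie, echo, foxtrot, bravo, kilo]
Final RIGHT: [charlie, kilo, charlie, echo, golf, lima]
i=0: L=golf, R=charlie=BASE -> take LEFT -> golf
i=1: BASE=hotel L=charlie R=kilo all differ -> CONFLICT
i=2: L=echo, R=charlie=BASE -> take LEFT -> echo
i=3: L=foxtrot, R=echo=BASE -> take LEFT -> foxtrot
i=4: L=bravo=BASE, R=golf -> take RIGHT -> golf
i=5: L=kilo=BASE, R=lima -> take RIGHT -> lima
Conflict count: 1

Answer: 1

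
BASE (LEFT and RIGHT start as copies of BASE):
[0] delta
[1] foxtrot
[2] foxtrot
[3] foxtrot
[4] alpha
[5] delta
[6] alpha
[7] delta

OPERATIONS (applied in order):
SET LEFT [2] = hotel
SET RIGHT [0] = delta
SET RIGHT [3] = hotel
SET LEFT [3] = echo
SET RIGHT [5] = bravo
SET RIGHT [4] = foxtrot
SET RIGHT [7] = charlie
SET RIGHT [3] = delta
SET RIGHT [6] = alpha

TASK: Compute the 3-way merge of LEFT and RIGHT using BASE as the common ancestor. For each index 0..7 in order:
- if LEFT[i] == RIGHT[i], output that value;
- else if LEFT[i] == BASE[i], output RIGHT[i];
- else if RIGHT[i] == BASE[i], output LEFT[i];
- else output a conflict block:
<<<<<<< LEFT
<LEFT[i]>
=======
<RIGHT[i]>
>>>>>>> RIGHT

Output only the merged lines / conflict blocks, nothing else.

Final LEFT:  [delta, foxtrot, hotel, echo, alpha, delta, alpha, delta]
Final RIGHT: [delta, foxtrot, foxtrot, delta, foxtrot, bravo, alpha, charlie]
i=0: L=delta R=delta -> agree -> delta
i=1: L=foxtrot R=foxtrot -> agree -> foxtrot
i=2: L=hotel, R=foxtrot=BASE -> take LEFT -> hotel
i=3: BASE=foxtrot L=echo R=delta all differ -> CONFLICT
i=4: L=alpha=BASE, R=foxtrot -> take RIGHT -> foxtrot
i=5: L=delta=BASE, R=bravo -> take RIGHT -> bravo
i=6: L=alpha R=alpha -> agree -> alpha
i=7: L=delta=BASE, R=charlie -> take RIGHT -> charlie

Answer: delta
foxtrot
hotel
<<<<<<< LEFT
echo
=======
delta
>>>>>>> RIGHT
foxtrot
bravo
alpha
charlie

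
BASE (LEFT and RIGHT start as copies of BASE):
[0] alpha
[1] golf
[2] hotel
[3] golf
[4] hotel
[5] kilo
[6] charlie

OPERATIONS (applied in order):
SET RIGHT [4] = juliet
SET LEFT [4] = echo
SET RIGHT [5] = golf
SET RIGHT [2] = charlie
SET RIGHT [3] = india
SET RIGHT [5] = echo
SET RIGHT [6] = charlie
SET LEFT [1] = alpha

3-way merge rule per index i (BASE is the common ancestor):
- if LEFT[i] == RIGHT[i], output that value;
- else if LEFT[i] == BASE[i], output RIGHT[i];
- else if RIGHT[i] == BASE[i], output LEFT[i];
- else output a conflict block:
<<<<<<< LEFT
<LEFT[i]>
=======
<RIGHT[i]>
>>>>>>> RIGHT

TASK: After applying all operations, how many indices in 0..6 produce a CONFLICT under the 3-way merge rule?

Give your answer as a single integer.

Final LEFT:  [alpha, alpha, hotel, golf, echo, kilo, charlie]
Final RIGHT: [alpha, golf, charlie, india, juliet, echo, charlie]
i=0: L=alpha R=alpha -> agree -> alpha
i=1: L=alpha, R=golf=BASE -> take LEFT -> alpha
i=2: L=hotel=BASE, R=charlie -> take RIGHT -> charlie
i=3: L=golf=BASE, R=india -> take RIGHT -> india
i=4: BASE=hotel L=echo R=juliet all differ -> CONFLICT
i=5: L=kilo=BASE, R=echo -> take RIGHT -> echo
i=6: L=charlie R=charlie -> agree -> charlie
Conflict count: 1

Answer: 1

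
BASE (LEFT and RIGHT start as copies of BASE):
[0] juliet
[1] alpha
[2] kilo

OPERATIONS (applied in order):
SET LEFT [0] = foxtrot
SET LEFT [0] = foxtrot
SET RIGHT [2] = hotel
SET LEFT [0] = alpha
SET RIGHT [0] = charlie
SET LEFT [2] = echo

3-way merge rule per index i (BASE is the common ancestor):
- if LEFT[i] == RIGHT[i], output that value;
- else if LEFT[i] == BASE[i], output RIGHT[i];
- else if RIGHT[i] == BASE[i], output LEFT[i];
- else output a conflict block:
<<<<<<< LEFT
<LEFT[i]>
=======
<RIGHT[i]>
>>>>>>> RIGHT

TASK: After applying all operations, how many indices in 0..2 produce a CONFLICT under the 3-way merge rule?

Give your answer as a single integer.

Answer: 2

Derivation:
Final LEFT:  [alpha, alpha, echo]
Final RIGHT: [charlie, alpha, hotel]
i=0: BASE=juliet L=alpha R=charlie all differ -> CONFLICT
i=1: L=alpha R=alpha -> agree -> alpha
i=2: BASE=kilo L=echo R=hotel all differ -> CONFLICT
Conflict count: 2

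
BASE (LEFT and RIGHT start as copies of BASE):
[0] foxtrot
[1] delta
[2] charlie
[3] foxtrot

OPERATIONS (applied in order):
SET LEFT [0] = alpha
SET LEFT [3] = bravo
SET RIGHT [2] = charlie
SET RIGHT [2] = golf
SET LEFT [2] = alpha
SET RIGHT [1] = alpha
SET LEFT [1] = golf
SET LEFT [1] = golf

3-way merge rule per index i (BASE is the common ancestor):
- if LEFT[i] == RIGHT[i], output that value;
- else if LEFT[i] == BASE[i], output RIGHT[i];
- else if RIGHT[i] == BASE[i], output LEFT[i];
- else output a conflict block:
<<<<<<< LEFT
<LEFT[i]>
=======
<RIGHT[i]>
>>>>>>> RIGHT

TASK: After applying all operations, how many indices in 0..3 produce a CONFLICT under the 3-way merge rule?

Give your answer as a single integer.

Final LEFT:  [alpha, golf, alpha, bravo]
Final RIGHT: [foxtrot, alpha, golf, foxtrot]
i=0: L=alpha, R=foxtrot=BASE -> take LEFT -> alpha
i=1: BASE=delta L=golf R=alpha all differ -> CONFLICT
i=2: BASE=charlie L=alpha R=golf all differ -> CONFLICT
i=3: L=bravo, R=foxtrot=BASE -> take LEFT -> bravo
Conflict count: 2

Answer: 2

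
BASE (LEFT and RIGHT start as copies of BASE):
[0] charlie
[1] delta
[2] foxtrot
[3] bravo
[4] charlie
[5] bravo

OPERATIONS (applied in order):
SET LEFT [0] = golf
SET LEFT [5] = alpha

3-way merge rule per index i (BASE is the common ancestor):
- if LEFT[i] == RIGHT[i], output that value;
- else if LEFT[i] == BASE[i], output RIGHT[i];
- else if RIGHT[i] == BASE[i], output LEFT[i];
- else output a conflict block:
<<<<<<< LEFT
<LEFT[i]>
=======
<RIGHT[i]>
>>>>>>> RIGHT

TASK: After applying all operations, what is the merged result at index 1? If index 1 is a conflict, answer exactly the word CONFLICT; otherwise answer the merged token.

Answer: delta

Derivation:
Final LEFT:  [golf, delta, foxtrot, bravo, charlie, alpha]
Final RIGHT: [charlie, delta, foxtrot, bravo, charlie, bravo]
i=0: L=golf, R=charlie=BASE -> take LEFT -> golf
i=1: L=delta R=delta -> agree -> delta
i=2: L=foxtrot R=foxtrot -> agree -> foxtrot
i=3: L=bravo R=bravo -> agree -> bravo
i=4: L=charlie R=charlie -> agree -> charlie
i=5: L=alpha, R=bravo=BASE -> take LEFT -> alpha
Index 1 -> delta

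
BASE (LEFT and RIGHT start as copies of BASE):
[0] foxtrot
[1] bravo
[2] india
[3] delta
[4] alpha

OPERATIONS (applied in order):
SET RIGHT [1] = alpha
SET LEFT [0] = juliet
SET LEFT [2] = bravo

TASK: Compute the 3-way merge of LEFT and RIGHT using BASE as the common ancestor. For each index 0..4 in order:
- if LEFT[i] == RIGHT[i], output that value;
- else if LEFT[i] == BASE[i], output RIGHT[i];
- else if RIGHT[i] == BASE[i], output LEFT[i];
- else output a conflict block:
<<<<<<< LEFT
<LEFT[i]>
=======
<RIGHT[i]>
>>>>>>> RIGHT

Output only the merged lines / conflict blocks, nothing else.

Final LEFT:  [juliet, bravo, bravo, delta, alpha]
Final RIGHT: [foxtrot, alpha, india, delta, alpha]
i=0: L=juliet, R=foxtrot=BASE -> take LEFT -> juliet
i=1: L=bravo=BASE, R=alpha -> take RIGHT -> alpha
i=2: L=bravo, R=india=BASE -> take LEFT -> bravo
i=3: L=delta R=delta -> agree -> delta
i=4: L=alpha R=alpha -> agree -> alpha

Answer: juliet
alpha
bravo
delta
alpha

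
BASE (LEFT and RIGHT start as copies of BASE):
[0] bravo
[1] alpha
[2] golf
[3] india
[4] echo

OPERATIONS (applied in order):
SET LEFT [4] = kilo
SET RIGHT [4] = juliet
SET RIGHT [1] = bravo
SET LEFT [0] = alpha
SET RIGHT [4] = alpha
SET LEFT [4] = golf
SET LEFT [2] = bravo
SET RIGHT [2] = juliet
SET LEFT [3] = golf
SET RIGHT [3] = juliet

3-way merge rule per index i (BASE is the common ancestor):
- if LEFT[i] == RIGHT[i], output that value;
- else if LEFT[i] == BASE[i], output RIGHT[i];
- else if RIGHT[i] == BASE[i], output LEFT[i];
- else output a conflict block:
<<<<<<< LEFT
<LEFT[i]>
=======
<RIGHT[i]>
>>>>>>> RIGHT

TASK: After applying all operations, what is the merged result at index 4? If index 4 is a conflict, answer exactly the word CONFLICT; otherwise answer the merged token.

Final LEFT:  [alpha, alpha, bravo, golf, golf]
Final RIGHT: [bravo, bravo, juliet, juliet, alpha]
i=0: L=alpha, R=bravo=BASE -> take LEFT -> alpha
i=1: L=alpha=BASE, R=bravo -> take RIGHT -> bravo
i=2: BASE=golf L=bravo R=juliet all differ -> CONFLICT
i=3: BASE=india L=golf R=juliet all differ -> CONFLICT
i=4: BASE=echo L=golf R=alpha all differ -> CONFLICT
Index 4 -> CONFLICT

Answer: CONFLICT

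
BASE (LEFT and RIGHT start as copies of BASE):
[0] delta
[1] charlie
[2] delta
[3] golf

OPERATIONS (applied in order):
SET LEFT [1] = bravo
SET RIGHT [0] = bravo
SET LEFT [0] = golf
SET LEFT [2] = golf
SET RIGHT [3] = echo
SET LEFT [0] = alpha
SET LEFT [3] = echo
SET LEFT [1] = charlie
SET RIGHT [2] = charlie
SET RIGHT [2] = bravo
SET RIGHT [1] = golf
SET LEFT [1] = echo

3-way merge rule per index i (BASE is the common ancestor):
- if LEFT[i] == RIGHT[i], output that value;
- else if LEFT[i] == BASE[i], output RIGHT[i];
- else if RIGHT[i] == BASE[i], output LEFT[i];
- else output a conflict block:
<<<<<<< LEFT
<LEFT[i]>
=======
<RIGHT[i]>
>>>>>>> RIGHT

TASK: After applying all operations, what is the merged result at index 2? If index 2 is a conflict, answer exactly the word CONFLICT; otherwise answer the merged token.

Answer: CONFLICT

Derivation:
Final LEFT:  [alpha, echo, golf, echo]
Final RIGHT: [bravo, golf, bravo, echo]
i=0: BASE=delta L=alpha R=bravo all differ -> CONFLICT
i=1: BASE=charlie L=echo R=golf all differ -> CONFLICT
i=2: BASE=delta L=golf R=bravo all differ -> CONFLICT
i=3: L=echo R=echo -> agree -> echo
Index 2 -> CONFLICT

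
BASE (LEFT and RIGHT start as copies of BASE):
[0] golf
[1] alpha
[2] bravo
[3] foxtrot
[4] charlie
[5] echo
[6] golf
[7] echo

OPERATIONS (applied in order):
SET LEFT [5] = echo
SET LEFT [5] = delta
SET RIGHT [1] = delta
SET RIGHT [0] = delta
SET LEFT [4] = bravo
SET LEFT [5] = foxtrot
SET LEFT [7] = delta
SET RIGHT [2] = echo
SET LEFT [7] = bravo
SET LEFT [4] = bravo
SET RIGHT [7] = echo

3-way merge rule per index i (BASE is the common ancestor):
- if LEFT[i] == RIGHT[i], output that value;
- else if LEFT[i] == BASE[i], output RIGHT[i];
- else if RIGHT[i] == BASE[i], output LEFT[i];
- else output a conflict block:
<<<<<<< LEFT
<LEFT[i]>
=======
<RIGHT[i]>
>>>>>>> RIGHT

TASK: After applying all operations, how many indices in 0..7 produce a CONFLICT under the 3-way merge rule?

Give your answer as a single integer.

Answer: 0

Derivation:
Final LEFT:  [golf, alpha, bravo, foxtrot, bravo, foxtrot, golf, bravo]
Final RIGHT: [delta, delta, echo, foxtrot, charlie, echo, golf, echo]
i=0: L=golf=BASE, R=delta -> take RIGHT -> delta
i=1: L=alpha=BASE, R=delta -> take RIGHT -> delta
i=2: L=bravo=BASE, R=echo -> take RIGHT -> echo
i=3: L=foxtrot R=foxtrot -> agree -> foxtrot
i=4: L=bravo, R=charlie=BASE -> take LEFT -> bravo
i=5: L=foxtrot, R=echo=BASE -> take LEFT -> foxtrot
i=6: L=golf R=golf -> agree -> golf
i=7: L=bravo, R=echo=BASE -> take LEFT -> bravo
Conflict count: 0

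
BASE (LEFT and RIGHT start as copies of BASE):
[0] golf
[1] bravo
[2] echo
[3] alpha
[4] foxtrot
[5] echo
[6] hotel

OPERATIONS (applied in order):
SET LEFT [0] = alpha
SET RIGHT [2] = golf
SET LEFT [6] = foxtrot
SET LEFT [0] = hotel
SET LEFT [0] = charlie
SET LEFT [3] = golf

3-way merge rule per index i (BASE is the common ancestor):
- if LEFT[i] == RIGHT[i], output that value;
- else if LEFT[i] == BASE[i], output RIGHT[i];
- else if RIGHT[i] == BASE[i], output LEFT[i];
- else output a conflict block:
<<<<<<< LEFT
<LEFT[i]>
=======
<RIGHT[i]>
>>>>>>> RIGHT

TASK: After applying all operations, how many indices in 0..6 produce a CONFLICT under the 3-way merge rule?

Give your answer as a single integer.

Final LEFT:  [charlie, bravo, echo, golf, foxtrot, echo, foxtrot]
Final RIGHT: [golf, bravo, golf, alpha, foxtrot, echo, hotel]
i=0: L=charlie, R=golf=BASE -> take LEFT -> charlie
i=1: L=bravo R=bravo -> agree -> bravo
i=2: L=echo=BASE, R=golf -> take RIGHT -> golf
i=3: L=golf, R=alpha=BASE -> take LEFT -> golf
i=4: L=foxtrot R=foxtrot -> agree -> foxtrot
i=5: L=echo R=echo -> agree -> echo
i=6: L=foxtrot, R=hotel=BASE -> take LEFT -> foxtrot
Conflict count: 0

Answer: 0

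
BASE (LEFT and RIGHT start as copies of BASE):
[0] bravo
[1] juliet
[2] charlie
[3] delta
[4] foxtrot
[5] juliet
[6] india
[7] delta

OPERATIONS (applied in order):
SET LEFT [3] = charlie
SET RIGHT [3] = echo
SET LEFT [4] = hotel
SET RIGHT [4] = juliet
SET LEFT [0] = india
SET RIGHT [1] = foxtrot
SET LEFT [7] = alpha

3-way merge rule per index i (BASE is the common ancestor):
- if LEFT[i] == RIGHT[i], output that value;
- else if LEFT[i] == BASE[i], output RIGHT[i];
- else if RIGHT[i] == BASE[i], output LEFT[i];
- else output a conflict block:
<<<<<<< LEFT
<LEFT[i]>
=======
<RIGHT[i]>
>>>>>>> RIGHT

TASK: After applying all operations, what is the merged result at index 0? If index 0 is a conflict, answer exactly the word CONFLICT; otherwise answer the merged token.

Final LEFT:  [india, juliet, charlie, charlie, hotel, juliet, india, alpha]
Final RIGHT: [bravo, foxtrot, charlie, echo, juliet, juliet, india, delta]
i=0: L=india, R=bravo=BASE -> take LEFT -> india
i=1: L=juliet=BASE, R=foxtrot -> take RIGHT -> foxtrot
i=2: L=charlie R=charlie -> agree -> charlie
i=3: BASE=delta L=charlie R=echo all differ -> CONFLICT
i=4: BASE=foxtrot L=hotel R=juliet all differ -> CONFLICT
i=5: L=juliet R=juliet -> agree -> juliet
i=6: L=india R=india -> agree -> india
i=7: L=alpha, R=delta=BASE -> take LEFT -> alpha
Index 0 -> india

Answer: india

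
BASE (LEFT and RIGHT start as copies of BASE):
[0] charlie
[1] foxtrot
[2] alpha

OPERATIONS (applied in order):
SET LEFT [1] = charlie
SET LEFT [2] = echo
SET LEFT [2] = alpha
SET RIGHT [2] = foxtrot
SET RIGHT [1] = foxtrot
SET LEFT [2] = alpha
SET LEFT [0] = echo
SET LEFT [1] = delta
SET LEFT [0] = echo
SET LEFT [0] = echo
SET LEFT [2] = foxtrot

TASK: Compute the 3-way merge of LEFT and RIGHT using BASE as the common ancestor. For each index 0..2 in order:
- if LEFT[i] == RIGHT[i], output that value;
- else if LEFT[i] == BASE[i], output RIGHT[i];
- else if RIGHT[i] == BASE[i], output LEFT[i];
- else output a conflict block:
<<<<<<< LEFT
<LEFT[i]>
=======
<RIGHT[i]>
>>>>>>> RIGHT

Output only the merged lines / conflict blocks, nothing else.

Final LEFT:  [echo, delta, foxtrot]
Final RIGHT: [charlie, foxtrot, foxtrot]
i=0: L=echo, R=charlie=BASE -> take LEFT -> echo
i=1: L=delta, R=foxtrot=BASE -> take LEFT -> delta
i=2: L=foxtrot R=foxtrot -> agree -> foxtrot

Answer: echo
delta
foxtrot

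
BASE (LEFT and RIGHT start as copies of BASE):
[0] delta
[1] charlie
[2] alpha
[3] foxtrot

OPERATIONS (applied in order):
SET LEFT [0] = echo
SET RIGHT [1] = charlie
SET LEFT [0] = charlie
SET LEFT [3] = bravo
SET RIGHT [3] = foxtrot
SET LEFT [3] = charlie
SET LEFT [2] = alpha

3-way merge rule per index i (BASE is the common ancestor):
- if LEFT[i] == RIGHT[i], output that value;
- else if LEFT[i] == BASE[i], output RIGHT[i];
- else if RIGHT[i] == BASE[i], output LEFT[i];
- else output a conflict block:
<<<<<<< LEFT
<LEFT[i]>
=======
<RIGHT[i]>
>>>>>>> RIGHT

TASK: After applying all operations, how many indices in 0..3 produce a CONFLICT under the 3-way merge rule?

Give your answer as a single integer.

Answer: 0

Derivation:
Final LEFT:  [charlie, charlie, alpha, charlie]
Final RIGHT: [delta, charlie, alpha, foxtrot]
i=0: L=charlie, R=delta=BASE -> take LEFT -> charlie
i=1: L=charlie R=charlie -> agree -> charlie
i=2: L=alpha R=alpha -> agree -> alpha
i=3: L=charlie, R=foxtrot=BASE -> take LEFT -> charlie
Conflict count: 0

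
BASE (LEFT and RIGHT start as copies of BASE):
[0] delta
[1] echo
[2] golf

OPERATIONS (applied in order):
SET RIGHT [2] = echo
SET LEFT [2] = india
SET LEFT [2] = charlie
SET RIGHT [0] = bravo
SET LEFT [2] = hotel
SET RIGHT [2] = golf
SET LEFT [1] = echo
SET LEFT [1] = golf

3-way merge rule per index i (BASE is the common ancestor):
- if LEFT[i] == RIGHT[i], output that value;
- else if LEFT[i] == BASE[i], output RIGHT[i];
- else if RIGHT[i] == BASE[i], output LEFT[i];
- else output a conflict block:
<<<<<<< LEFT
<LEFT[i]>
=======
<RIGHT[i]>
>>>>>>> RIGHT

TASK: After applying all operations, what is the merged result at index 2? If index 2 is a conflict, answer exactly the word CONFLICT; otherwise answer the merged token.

Final LEFT:  [delta, golf, hotel]
Final RIGHT: [bravo, echo, golf]
i=0: L=delta=BASE, R=bravo -> take RIGHT -> bravo
i=1: L=golf, R=echo=BASE -> take LEFT -> golf
i=2: L=hotel, R=golf=BASE -> take LEFT -> hotel
Index 2 -> hotel

Answer: hotel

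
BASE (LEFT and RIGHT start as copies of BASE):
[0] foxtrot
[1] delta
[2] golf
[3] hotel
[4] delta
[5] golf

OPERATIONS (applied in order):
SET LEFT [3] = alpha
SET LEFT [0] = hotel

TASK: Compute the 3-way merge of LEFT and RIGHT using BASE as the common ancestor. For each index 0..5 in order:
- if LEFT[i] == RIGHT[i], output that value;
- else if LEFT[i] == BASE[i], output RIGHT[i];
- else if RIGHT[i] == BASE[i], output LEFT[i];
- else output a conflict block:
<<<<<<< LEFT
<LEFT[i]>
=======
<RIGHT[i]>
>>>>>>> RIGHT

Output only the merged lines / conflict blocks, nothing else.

Answer: hotel
delta
golf
alpha
delta
golf

Derivation:
Final LEFT:  [hotel, delta, golf, alpha, delta, golf]
Final RIGHT: [foxtrot, delta, golf, hotel, delta, golf]
i=0: L=hotel, R=foxtrot=BASE -> take LEFT -> hotel
i=1: L=delta R=delta -> agree -> delta
i=2: L=golf R=golf -> agree -> golf
i=3: L=alpha, R=hotel=BASE -> take LEFT -> alpha
i=4: L=delta R=delta -> agree -> delta
i=5: L=golf R=golf -> agree -> golf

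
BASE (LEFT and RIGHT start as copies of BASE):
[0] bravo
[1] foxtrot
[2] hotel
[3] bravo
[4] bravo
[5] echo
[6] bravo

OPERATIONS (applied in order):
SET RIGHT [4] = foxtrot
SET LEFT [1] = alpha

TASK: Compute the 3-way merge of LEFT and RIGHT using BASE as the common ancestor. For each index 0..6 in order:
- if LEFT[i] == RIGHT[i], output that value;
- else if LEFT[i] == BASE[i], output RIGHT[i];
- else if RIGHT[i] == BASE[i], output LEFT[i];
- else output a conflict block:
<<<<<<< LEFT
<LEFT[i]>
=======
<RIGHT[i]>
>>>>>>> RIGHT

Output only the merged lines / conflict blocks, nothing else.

Answer: bravo
alpha
hotel
bravo
foxtrot
echo
bravo

Derivation:
Final LEFT:  [bravo, alpha, hotel, bravo, bravo, echo, bravo]
Final RIGHT: [bravo, foxtrot, hotel, bravo, foxtrot, echo, bravo]
i=0: L=bravo R=bravo -> agree -> bravo
i=1: L=alpha, R=foxtrot=BASE -> take LEFT -> alpha
i=2: L=hotel R=hotel -> agree -> hotel
i=3: L=bravo R=bravo -> agree -> bravo
i=4: L=bravo=BASE, R=foxtrot -> take RIGHT -> foxtrot
i=5: L=echo R=echo -> agree -> echo
i=6: L=bravo R=bravo -> agree -> bravo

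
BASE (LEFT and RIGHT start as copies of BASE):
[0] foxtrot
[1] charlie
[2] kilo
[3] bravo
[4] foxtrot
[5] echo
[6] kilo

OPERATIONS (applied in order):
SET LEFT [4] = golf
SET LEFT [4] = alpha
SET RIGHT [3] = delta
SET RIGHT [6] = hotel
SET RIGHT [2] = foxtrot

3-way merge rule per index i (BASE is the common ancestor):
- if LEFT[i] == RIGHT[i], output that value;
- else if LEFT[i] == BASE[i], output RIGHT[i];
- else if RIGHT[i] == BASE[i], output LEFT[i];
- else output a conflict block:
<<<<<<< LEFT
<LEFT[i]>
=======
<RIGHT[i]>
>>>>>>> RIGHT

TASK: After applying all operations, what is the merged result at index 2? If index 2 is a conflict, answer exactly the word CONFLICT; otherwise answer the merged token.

Final LEFT:  [foxtrot, charlie, kilo, bravo, alpha, echo, kilo]
Final RIGHT: [foxtrot, charlie, foxtrot, delta, foxtrot, echo, hotel]
i=0: L=foxtrot R=foxtrot -> agree -> foxtrot
i=1: L=charlie R=charlie -> agree -> charlie
i=2: L=kilo=BASE, R=foxtrot -> take RIGHT -> foxtrot
i=3: L=bravo=BASE, R=delta -> take RIGHT -> delta
i=4: L=alpha, R=foxtrot=BASE -> take LEFT -> alpha
i=5: L=echo R=echo -> agree -> echo
i=6: L=kilo=BASE, R=hotel -> take RIGHT -> hotel
Index 2 -> foxtrot

Answer: foxtrot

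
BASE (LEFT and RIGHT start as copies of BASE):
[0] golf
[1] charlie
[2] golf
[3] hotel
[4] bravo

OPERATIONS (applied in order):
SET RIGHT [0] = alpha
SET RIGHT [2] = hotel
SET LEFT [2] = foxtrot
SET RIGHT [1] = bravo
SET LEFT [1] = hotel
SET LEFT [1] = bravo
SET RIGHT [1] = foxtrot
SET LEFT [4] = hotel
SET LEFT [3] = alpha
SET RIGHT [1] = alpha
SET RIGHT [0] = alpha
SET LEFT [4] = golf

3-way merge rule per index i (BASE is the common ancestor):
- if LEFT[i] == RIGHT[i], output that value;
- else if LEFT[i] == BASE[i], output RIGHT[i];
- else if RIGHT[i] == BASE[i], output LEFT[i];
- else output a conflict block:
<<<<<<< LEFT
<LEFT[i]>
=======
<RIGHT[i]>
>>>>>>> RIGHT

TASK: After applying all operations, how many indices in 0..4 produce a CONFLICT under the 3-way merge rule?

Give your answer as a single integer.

Answer: 2

Derivation:
Final LEFT:  [golf, bravo, foxtrot, alpha, golf]
Final RIGHT: [alpha, alpha, hotel, hotel, bravo]
i=0: L=golf=BASE, R=alpha -> take RIGHT -> alpha
i=1: BASE=charlie L=bravo R=alpha all differ -> CONFLICT
i=2: BASE=golf L=foxtrot R=hotel all differ -> CONFLICT
i=3: L=alpha, R=hotel=BASE -> take LEFT -> alpha
i=4: L=golf, R=bravo=BASE -> take LEFT -> golf
Conflict count: 2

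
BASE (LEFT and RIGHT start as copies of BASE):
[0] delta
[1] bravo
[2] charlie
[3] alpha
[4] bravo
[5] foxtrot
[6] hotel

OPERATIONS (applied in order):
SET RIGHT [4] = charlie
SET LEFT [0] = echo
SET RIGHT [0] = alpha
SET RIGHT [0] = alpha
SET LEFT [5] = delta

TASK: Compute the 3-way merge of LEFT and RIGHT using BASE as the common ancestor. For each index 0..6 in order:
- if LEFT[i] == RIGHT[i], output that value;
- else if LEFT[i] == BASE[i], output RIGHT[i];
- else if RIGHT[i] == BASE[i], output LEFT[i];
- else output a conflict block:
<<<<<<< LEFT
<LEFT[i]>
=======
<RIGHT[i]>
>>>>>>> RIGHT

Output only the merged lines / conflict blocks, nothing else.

Answer: <<<<<<< LEFT
echo
=======
alpha
>>>>>>> RIGHT
bravo
charlie
alpha
charlie
delta
hotel

Derivation:
Final LEFT:  [echo, bravo, charlie, alpha, bravo, delta, hotel]
Final RIGHT: [alpha, bravo, charlie, alpha, charlie, foxtrot, hotel]
i=0: BASE=delta L=echo R=alpha all differ -> CONFLICT
i=1: L=bravo R=bravo -> agree -> bravo
i=2: L=charlie R=charlie -> agree -> charlie
i=3: L=alpha R=alpha -> agree -> alpha
i=4: L=bravo=BASE, R=charlie -> take RIGHT -> charlie
i=5: L=delta, R=foxtrot=BASE -> take LEFT -> delta
i=6: L=hotel R=hotel -> agree -> hotel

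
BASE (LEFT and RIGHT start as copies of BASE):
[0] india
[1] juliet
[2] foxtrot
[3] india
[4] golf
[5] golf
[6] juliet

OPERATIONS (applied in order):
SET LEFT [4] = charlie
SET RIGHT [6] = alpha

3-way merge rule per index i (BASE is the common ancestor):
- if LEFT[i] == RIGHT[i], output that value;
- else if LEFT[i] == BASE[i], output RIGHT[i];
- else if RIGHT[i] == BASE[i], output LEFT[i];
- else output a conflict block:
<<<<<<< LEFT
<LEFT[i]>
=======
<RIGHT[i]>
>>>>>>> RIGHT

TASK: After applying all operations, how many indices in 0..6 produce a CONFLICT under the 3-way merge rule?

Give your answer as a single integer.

Answer: 0

Derivation:
Final LEFT:  [india, juliet, foxtrot, india, charlie, golf, juliet]
Final RIGHT: [india, juliet, foxtrot, india, golf, golf, alpha]
i=0: L=india R=india -> agree -> india
i=1: L=juliet R=juliet -> agree -> juliet
i=2: L=foxtrot R=foxtrot -> agree -> foxtrot
i=3: L=india R=india -> agree -> india
i=4: L=charlie, R=golf=BASE -> take LEFT -> charlie
i=5: L=golf R=golf -> agree -> golf
i=6: L=juliet=BASE, R=alpha -> take RIGHT -> alpha
Conflict count: 0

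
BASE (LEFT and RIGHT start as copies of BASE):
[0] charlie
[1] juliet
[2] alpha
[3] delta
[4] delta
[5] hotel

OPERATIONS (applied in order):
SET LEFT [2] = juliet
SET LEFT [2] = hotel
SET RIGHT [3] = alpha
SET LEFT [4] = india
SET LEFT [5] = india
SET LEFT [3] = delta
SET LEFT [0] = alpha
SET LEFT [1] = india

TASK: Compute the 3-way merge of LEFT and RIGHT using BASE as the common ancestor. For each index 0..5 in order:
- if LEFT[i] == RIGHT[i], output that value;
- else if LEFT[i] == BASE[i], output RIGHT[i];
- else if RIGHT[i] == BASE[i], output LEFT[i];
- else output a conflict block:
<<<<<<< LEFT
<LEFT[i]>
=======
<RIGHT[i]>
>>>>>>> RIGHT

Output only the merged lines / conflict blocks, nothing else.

Answer: alpha
india
hotel
alpha
india
india

Derivation:
Final LEFT:  [alpha, india, hotel, delta, india, india]
Final RIGHT: [charlie, juliet, alpha, alpha, delta, hotel]
i=0: L=alpha, R=charlie=BASE -> take LEFT -> alpha
i=1: L=india, R=juliet=BASE -> take LEFT -> india
i=2: L=hotel, R=alpha=BASE -> take LEFT -> hotel
i=3: L=delta=BASE, R=alpha -> take RIGHT -> alpha
i=4: L=india, R=delta=BASE -> take LEFT -> india
i=5: L=india, R=hotel=BASE -> take LEFT -> india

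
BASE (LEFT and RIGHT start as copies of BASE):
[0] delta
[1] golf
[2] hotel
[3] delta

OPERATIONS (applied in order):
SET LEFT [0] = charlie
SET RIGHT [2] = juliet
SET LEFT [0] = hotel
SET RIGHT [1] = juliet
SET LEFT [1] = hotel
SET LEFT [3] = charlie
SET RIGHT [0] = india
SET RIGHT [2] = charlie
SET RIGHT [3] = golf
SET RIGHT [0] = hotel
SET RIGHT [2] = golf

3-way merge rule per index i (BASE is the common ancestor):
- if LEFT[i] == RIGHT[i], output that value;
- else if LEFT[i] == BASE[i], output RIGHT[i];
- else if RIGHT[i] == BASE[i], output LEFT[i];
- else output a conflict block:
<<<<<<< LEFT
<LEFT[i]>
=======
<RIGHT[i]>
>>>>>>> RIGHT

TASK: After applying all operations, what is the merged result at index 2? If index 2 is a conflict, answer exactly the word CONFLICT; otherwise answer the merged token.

Final LEFT:  [hotel, hotel, hotel, charlie]
Final RIGHT: [hotel, juliet, golf, golf]
i=0: L=hotel R=hotel -> agree -> hotel
i=1: BASE=golf L=hotel R=juliet all differ -> CONFLICT
i=2: L=hotel=BASE, R=golf -> take RIGHT -> golf
i=3: BASE=delta L=charlie R=golf all differ -> CONFLICT
Index 2 -> golf

Answer: golf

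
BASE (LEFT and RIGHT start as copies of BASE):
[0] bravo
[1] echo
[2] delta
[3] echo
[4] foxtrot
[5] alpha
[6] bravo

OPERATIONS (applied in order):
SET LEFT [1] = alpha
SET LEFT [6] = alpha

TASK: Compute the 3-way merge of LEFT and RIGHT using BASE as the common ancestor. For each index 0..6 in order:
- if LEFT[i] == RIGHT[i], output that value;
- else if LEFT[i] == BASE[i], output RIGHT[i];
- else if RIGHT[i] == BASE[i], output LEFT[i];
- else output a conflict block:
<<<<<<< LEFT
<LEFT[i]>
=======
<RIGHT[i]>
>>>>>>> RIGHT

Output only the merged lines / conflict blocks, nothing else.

Final LEFT:  [bravo, alpha, delta, echo, foxtrot, alpha, alpha]
Final RIGHT: [bravo, echo, delta, echo, foxtrot, alpha, bravo]
i=0: L=bravo R=bravo -> agree -> bravo
i=1: L=alpha, R=echo=BASE -> take LEFT -> alpha
i=2: L=delta R=delta -> agree -> delta
i=3: L=echo R=echo -> agree -> echo
i=4: L=foxtrot R=foxtrot -> agree -> foxtrot
i=5: L=alpha R=alpha -> agree -> alpha
i=6: L=alpha, R=bravo=BASE -> take LEFT -> alpha

Answer: bravo
alpha
delta
echo
foxtrot
alpha
alpha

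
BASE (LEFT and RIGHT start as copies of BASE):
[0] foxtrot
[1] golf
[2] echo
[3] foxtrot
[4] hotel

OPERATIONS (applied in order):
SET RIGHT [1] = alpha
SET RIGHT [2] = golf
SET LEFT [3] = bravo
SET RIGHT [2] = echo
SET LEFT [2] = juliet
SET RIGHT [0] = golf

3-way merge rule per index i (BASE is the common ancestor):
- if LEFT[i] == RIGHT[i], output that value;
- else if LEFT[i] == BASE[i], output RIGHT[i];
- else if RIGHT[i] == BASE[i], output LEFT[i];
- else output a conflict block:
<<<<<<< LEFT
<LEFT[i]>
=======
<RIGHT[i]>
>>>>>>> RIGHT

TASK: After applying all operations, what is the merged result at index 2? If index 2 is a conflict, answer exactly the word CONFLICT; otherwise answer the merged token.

Answer: juliet

Derivation:
Final LEFT:  [foxtrot, golf, juliet, bravo, hotel]
Final RIGHT: [golf, alpha, echo, foxtrot, hotel]
i=0: L=foxtrot=BASE, R=golf -> take RIGHT -> golf
i=1: L=golf=BASE, R=alpha -> take RIGHT -> alpha
i=2: L=juliet, R=echo=BASE -> take LEFT -> juliet
i=3: L=bravo, R=foxtrot=BASE -> take LEFT -> bravo
i=4: L=hotel R=hotel -> agree -> hotel
Index 2 -> juliet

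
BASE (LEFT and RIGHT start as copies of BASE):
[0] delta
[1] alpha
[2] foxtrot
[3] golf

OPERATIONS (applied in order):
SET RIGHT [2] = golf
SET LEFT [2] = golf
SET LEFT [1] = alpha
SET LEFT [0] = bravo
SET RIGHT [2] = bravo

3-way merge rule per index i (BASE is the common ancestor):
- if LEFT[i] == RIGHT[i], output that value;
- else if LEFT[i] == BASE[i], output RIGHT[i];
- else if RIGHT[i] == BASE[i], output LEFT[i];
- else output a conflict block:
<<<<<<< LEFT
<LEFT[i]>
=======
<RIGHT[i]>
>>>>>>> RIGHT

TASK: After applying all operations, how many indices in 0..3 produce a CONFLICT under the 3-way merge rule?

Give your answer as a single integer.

Final LEFT:  [bravo, alpha, golf, golf]
Final RIGHT: [delta, alpha, bravo, golf]
i=0: L=bravo, R=delta=BASE -> take LEFT -> bravo
i=1: L=alpha R=alpha -> agree -> alpha
i=2: BASE=foxtrot L=golf R=bravo all differ -> CONFLICT
i=3: L=golf R=golf -> agree -> golf
Conflict count: 1

Answer: 1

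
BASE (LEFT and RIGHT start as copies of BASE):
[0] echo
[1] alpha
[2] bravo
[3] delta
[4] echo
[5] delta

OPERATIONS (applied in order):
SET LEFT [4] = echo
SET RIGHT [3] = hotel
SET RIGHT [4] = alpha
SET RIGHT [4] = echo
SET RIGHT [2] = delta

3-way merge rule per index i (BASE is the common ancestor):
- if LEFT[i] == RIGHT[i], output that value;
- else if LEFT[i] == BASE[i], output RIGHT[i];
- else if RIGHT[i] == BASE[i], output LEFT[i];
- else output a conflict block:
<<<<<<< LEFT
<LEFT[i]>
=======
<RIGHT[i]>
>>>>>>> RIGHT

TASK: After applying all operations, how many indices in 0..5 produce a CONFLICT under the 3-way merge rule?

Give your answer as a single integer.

Final LEFT:  [echo, alpha, bravo, delta, echo, delta]
Final RIGHT: [echo, alpha, delta, hotel, echo, delta]
i=0: L=echo R=echo -> agree -> echo
i=1: L=alpha R=alpha -> agree -> alpha
i=2: L=bravo=BASE, R=delta -> take RIGHT -> delta
i=3: L=delta=BASE, R=hotel -> take RIGHT -> hotel
i=4: L=echo R=echo -> agree -> echo
i=5: L=delta R=delta -> agree -> delta
Conflict count: 0

Answer: 0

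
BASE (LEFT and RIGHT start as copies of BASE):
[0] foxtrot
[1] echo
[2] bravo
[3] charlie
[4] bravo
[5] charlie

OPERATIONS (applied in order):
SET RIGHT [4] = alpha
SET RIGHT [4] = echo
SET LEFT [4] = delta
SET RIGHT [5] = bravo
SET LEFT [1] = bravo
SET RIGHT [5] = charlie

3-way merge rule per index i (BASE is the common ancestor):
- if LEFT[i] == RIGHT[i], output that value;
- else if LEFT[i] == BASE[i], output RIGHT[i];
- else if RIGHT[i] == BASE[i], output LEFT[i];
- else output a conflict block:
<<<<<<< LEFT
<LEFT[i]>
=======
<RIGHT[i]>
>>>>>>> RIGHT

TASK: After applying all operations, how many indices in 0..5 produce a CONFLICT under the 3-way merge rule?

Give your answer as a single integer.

Answer: 1

Derivation:
Final LEFT:  [foxtrot, bravo, bravo, charlie, delta, charlie]
Final RIGHT: [foxtrot, echo, bravo, charlie, echo, charlie]
i=0: L=foxtrot R=foxtrot -> agree -> foxtrot
i=1: L=bravo, R=echo=BASE -> take LEFT -> bravo
i=2: L=bravo R=bravo -> agree -> bravo
i=3: L=charlie R=charlie -> agree -> charlie
i=4: BASE=bravo L=delta R=echo all differ -> CONFLICT
i=5: L=charlie R=charlie -> agree -> charlie
Conflict count: 1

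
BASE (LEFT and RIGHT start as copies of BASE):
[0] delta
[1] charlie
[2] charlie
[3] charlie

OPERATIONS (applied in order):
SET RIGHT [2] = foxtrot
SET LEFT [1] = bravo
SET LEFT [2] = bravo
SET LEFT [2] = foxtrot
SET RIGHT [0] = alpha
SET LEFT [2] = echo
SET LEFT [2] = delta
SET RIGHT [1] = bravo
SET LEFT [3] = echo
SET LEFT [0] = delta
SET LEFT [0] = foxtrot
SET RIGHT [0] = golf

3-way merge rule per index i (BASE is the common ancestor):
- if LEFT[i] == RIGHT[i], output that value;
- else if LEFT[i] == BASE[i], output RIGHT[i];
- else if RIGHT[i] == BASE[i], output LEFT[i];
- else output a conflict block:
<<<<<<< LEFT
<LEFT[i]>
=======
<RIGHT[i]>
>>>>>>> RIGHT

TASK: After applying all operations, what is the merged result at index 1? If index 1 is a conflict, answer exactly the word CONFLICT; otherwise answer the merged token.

Answer: bravo

Derivation:
Final LEFT:  [foxtrot, bravo, delta, echo]
Final RIGHT: [golf, bravo, foxtrot, charlie]
i=0: BASE=delta L=foxtrot R=golf all differ -> CONFLICT
i=1: L=bravo R=bravo -> agree -> bravo
i=2: BASE=charlie L=delta R=foxtrot all differ -> CONFLICT
i=3: L=echo, R=charlie=BASE -> take LEFT -> echo
Index 1 -> bravo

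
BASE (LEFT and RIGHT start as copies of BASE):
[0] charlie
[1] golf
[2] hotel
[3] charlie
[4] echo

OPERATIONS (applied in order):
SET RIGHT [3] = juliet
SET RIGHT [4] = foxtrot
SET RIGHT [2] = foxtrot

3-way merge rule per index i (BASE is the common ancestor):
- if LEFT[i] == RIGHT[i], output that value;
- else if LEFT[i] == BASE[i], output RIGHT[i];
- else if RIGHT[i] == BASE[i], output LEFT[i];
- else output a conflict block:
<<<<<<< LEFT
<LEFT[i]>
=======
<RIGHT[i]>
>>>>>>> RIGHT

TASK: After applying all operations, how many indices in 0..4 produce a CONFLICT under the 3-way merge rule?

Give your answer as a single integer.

Final LEFT:  [charlie, golf, hotel, charlie, echo]
Final RIGHT: [charlie, golf, foxtrot, juliet, foxtrot]
i=0: L=charlie R=charlie -> agree -> charlie
i=1: L=golf R=golf -> agree -> golf
i=2: L=hotel=BASE, R=foxtrot -> take RIGHT -> foxtrot
i=3: L=charlie=BASE, R=juliet -> take RIGHT -> juliet
i=4: L=echo=BASE, R=foxtrot -> take RIGHT -> foxtrot
Conflict count: 0

Answer: 0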